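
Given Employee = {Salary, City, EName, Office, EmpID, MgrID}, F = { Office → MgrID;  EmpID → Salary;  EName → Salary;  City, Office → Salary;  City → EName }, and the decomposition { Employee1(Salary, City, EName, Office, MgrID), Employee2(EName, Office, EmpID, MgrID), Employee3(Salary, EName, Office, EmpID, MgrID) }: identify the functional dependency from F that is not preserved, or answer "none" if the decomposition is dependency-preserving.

none

Office → MgrID lies within Employee1.
EmpID → Salary lies within Employee3.
EName → Salary lies within Employee1.
City, Office → Salary lies within Employee1.
City → EName lies within Employee1.
Every dependency is enforceable on the fragments, so the decomposition is dependency-preserving.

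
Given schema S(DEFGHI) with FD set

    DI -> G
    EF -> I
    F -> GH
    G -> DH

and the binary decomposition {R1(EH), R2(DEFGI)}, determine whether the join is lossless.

No

Common attributes: R1 ∩ R2 = {E}.
No dependency enlarges {E}, so (E)⁺ = {E}.
The closure contains neither all of R1 = {EH} nor all of R2 = {DEFGI}, so the common attributes are not a superkey of either fragment. The join is lossy.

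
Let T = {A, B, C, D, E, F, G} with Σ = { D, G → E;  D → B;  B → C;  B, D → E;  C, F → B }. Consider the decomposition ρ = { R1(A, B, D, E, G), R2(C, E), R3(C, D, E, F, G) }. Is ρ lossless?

Chase test. Columns are A, B, C, D, E, F, G; row i has aⱼ where attribute j ∈ Ri, else bᵢⱼ.
Initial tableau (one row per fragment):
  row 1: a1 a2 b13 a4 a5 b16 a7
  row 2: b21 b22 a3 b24 a5 b26 b27
  row 3: b31 b32 a3 a4 a5 a6 a7
Rows 1 and 3 agree on D; apply D→B and equate their B entries.
Rows 1 and 3 agree on B; apply B→C and equate their C entries.
No row becomes fully distinguished — the join is lossy.

No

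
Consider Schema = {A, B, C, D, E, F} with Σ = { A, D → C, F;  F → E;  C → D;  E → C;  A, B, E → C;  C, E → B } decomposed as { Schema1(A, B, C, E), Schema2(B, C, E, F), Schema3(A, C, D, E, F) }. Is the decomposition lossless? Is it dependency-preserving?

lossless and dependency-preserving

Lossless test (chase): Rows 1 and 2 agree on C; apply C→D and equate their D entries. Rows 1 and 3 agree on C; apply C→D and equate their D entries. Rows 1 and 3 agree on C, E; apply C, E→B and equate their B entries. Rows 1 and 3 agree on A, D; apply A, D→C, F and equate their C, F entries. Row 1 is now all distinguished symbols — the join is lossless.
Dependency preservation: every FD's attributes lie within a single fragment, so each can be enforced locally — preserved.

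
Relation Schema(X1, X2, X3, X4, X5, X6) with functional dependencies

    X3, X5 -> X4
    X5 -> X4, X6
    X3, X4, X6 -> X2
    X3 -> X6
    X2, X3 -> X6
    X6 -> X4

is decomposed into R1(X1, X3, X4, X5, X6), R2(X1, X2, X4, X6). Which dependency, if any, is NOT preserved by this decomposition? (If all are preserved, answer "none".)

Check X3, X4, X6 → X2: no single fragment contains all of {X2, X3, X4, X6}, and the restricted closure of {X3, X4, X6} across the fragments never reaches {X2}.
X3, X5 → X4 is preserved.
X5 → X4, X6 is preserved.
X3 → X6 is preserved.
X2, X3 → X6 is preserved.
X6 → X4 is preserved.

X3, X4, X6 -> X2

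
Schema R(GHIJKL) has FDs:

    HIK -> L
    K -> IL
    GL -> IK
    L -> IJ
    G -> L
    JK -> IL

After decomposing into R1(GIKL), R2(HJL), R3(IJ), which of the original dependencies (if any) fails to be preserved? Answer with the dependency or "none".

none

HIK → L: restricted closure across fragments reaches L.
K → IL lies within R1.
GL → IK lies within R1.
L → IJ: restricted closure across fragments reaches IJ.
G → L lies within R1.
JK → IL: restricted closure across fragments reaches IL.
Every dependency is enforceable on the fragments, so the decomposition is dependency-preserving.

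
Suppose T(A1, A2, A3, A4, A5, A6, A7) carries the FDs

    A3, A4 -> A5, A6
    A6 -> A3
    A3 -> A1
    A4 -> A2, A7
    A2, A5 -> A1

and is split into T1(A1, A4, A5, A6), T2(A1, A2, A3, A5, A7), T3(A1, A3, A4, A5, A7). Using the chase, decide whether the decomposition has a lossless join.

Chase test. Columns are A1, A2, A3, A4, A5, A6, A7; row i has aⱼ where attribute j ∈ Ti, else bᵢⱼ.
Initial tableau (one row per fragment):
  row 1: a1 b12 b13 a4 a5 a6 b17
  row 2: a1 a2 a3 b24 a5 b26 a7
  row 3: a1 b32 a3 a4 a5 b36 a7
Rows 1 and 3 agree on A4; apply A4→A2, A7 and equate their A2, A7 entries.
No row becomes fully distinguished — the join is lossy.

No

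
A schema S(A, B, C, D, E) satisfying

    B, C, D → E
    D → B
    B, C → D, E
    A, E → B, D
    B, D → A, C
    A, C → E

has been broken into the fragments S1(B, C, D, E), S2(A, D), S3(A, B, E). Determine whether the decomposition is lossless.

Chase test. Columns are A, B, C, D, E; row i has aⱼ where attribute j ∈ Si, else bᵢⱼ.
Initial tableau (one row per fragment):
  row 1: b11 a2 a3 a4 a5
  row 2: a1 b22 b23 a4 b25
  row 3: a1 a2 b33 b34 a5
Rows 1 and 2 agree on D; apply D→B and equate their B entries.
Rows 1 and 2 agree on B, D; apply B, D→A, C and equate their A, C entries.
Rows 1 and 2 agree on A, C; apply A, C→E and equate their E entries.
Rows 1 and 3 agree on A, E; apply A, E→B, D and equate their B, D entries.
Rows 1 and 3 agree on B, D; apply B, D→A, C and equate their A, C entries.
Row 1 is now all distinguished symbols — the join is lossless.

Yes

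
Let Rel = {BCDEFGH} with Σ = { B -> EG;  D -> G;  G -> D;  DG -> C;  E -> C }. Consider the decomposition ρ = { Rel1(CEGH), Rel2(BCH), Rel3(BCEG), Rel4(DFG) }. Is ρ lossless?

No

Chase test. Columns are BCDEFGH; row i has aⱼ where attribute j ∈ Reli, else bᵢⱼ.
Initial tableau (one row per fragment):
  row 1: b11 a2 b13 a4 b15 a6 a7
  row 2: a1 a2 b23 b24 b25 b26 a7
  row 3: a1 a2 b33 a4 b35 a6 b37
  row 4: b41 b42 a3 b44 a5 a6 b47
Rows 2 and 3 agree on B; apply B→EG and equate their EG entries.
Rows 1 and 2 agree on G; apply G→D and equate their D entries.
Rows 1 and 3 agree on G; apply G→D and equate their D entries.
Rows 1 and 4 agree on G; apply G→D and equate their D entries.
Rows 1 and 4 agree on DG; apply DG→C and equate their C entries.
No row becomes fully distinguished — the join is lossy.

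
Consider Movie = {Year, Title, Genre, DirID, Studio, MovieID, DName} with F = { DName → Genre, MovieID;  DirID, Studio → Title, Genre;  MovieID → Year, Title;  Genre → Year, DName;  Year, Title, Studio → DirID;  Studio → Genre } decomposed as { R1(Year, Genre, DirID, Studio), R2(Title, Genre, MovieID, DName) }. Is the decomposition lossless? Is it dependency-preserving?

lossless but not dependency-preserving

Lossless test: (Genre)⁺ = {Year, Title, Genre, MovieID, DName}, which contains all of one fragment — lossless.
Dependency preservation: the restricted closure of {MovieID} across the fragments never reaches {Year, Title}, so MovieID → Year, Title cannot be enforced without a join — not preserved.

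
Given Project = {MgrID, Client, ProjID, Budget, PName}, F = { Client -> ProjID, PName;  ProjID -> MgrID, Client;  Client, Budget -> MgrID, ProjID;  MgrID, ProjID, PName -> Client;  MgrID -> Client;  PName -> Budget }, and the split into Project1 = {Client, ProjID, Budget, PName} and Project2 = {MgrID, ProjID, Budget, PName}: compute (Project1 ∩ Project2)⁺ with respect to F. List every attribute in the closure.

Project1 ∩ Project2 = {ProjID, Budget, PName}.
ProjID → MgrID, Client applies, adding MgrID, Client
Closure: {MgrID, Client, ProjID, Budget, PName}.

MgrID, Client, ProjID, Budget, PName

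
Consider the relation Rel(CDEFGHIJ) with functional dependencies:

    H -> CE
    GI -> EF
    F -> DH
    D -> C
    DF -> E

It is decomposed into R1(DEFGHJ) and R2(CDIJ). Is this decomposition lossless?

No

Common attributes: R1 ∩ R2 = {DJ}.
Closure of {DJ}: D → C applies, adding C. So (DJ)⁺ = {CDJ}.
The closure contains neither all of R1 = {DEFGHJ} nor all of R2 = {CDIJ}, so the common attributes are not a superkey of either fragment. The join is lossy.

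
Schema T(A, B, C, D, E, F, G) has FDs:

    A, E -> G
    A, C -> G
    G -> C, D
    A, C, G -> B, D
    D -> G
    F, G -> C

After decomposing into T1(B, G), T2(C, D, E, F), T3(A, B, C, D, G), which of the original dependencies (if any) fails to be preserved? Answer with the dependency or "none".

A, E -> G

Check A, E → G: no single fragment contains all of {A, E, G}, and the restricted closure of {A, E} across the fragments never reaches {G}.
A, C → G is preserved.
G → C, D is preserved.
A, C, G → B, D is preserved.
D → G is preserved.
F, G → C is preserved.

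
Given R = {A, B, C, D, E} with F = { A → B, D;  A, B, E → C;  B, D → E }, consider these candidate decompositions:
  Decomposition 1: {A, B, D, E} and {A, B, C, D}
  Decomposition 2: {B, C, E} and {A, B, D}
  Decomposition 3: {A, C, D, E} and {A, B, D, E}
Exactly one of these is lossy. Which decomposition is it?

Decomposition 1: common = {A, B, D}, closure = {A, B, C, D, E} → lossless.
Decomposition 2: common = {B}, closure = {B} → lossy.
Decomposition 3: common = {A, D, E}, closure = {A, B, C, D, E} → lossless.

Decomposition 2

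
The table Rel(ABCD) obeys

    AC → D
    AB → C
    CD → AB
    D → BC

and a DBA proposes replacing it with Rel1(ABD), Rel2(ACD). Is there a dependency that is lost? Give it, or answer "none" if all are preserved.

AC → D lies within Rel2.
AB → C: restricted closure across fragments reaches C.
CD → AB: restricted closure across fragments reaches AB.
D → BC: restricted closure across fragments reaches BC.
Every dependency is enforceable on the fragments, so the decomposition is dependency-preserving.

none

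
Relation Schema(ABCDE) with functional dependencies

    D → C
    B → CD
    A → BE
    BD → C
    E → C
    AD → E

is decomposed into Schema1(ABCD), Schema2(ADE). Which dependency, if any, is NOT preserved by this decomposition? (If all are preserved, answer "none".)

E → C

Check E → C: no single fragment contains all of {CE}, and the restricted closure of {E} across the fragments never reaches {C}.
D → C is preserved.
B → CD is preserved.
A → BE is preserved.
BD → C is preserved.
AD → E is preserved.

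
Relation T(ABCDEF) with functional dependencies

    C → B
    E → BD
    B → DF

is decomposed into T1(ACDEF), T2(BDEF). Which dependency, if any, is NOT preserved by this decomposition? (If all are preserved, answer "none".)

C → B

Check C → B: no single fragment contains all of {BC}, and the restricted closure of {C} across the fragments never reaches {B}.
E → BD is preserved.
B → DF is preserved.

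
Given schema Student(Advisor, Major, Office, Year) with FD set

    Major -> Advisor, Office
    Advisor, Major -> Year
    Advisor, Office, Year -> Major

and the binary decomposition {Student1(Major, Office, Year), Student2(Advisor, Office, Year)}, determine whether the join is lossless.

Common attributes: Student1 ∩ Student2 = {Office, Year}.
No dependency enlarges {Office, Year}, so (Office, Year)⁺ = {Office, Year}.
The closure contains neither all of Student1 = {Major, Office, Year} nor all of Student2 = {Advisor, Office, Year}, so the common attributes are not a superkey of either fragment. The join is lossy.

No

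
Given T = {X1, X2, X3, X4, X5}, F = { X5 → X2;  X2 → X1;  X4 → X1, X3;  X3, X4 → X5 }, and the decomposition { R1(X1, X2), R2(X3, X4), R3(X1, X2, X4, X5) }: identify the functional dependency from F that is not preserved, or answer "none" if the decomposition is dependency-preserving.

none

X5 → X2 lies within R3.
X2 → X1 lies within R1.
X4 → X1, X3: restricted closure across fragments reaches X1, X3.
X3, X4 → X5: restricted closure across fragments reaches X5.
Every dependency is enforceable on the fragments, so the decomposition is dependency-preserving.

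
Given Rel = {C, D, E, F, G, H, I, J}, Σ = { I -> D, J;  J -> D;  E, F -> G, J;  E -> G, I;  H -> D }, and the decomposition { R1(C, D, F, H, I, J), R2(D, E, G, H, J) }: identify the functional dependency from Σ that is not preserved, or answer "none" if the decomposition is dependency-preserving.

E -> G, I

Check E → G, I: no single fragment contains all of {E, G, I}, and the restricted closure of {E} across the fragments never reaches {G, I}.
I → D, J is preserved.
J → D is preserved.
E, F → G, J is preserved.
H → D is preserved.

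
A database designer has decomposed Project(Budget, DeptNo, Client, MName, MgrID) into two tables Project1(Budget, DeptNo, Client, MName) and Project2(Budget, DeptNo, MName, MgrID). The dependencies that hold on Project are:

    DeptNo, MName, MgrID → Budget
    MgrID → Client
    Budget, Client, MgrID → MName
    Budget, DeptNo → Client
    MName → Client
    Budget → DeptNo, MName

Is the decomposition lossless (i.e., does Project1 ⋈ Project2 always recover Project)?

Yes

Common attributes: Project1 ∩ Project2 = {Budget, DeptNo, MName}.
Closure of {Budget, DeptNo, MName}: Budget, DeptNo → Client applies, adding Client. So (Budget, DeptNo, MName)⁺ = {Budget, DeptNo, Client, MName}.
This closure contains every attribute of Project1, so Project1 ∩ Project2 → Project1. The join is lossless.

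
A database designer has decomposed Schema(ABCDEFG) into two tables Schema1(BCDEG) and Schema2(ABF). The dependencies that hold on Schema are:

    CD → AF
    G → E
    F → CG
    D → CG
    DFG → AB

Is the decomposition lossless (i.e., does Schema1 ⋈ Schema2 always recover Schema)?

Common attributes: Schema1 ∩ Schema2 = {B}.
No dependency enlarges {B}, so (B)⁺ = {B}.
The closure contains neither all of Schema1 = {BCDEG} nor all of Schema2 = {ABF}, so the common attributes are not a superkey of either fragment. The join is lossy.

No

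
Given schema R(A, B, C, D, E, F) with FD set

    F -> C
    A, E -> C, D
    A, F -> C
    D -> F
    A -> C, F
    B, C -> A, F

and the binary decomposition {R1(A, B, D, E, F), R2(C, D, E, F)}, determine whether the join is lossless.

Common attributes: R1 ∩ R2 = {D, E, F}.
Closure of {D, E, F}: F → C applies, adding C. So (D, E, F)⁺ = {C, D, E, F}.
This closure contains every attribute of R2, so R1 ∩ R2 → R2. The join is lossless.

Yes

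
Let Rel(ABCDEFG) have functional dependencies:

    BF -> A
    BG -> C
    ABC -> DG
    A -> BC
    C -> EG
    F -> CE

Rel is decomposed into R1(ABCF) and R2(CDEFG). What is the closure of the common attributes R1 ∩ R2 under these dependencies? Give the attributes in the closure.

R1 ∩ R2 = {CF}.
C → EG applies, adding EG
Closure: {CEFG}.

CEFG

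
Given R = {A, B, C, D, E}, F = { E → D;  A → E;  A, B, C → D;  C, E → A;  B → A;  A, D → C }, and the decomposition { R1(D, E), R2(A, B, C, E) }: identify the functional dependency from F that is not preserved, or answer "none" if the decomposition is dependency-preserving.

E → D lies within R1.
A → E lies within R2.
A, B, C → D: restricted closure across fragments reaches D.
C, E → A lies within R2.
B → A lies within R2.
A, D → C: restricted closure across fragments reaches C.
Every dependency is enforceable on the fragments, so the decomposition is dependency-preserving.

none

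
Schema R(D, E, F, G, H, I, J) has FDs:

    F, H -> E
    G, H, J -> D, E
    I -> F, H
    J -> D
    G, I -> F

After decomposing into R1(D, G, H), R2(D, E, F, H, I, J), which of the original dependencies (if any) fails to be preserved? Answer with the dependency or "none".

Check G, H, J → D, E: no single fragment contains all of {D, E, G, H, J}, and the restricted closure of {G, H, J} across the fragments never reaches {D, E}.
F, H → E is preserved.
I → F, H is preserved.
J → D is preserved.
G, I → F is preserved.

G, H, J -> D, E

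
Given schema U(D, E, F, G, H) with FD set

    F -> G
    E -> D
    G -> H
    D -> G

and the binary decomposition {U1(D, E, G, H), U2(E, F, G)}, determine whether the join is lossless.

Common attributes: U1 ∩ U2 = {E, G}.
Closure of {E, G}: E → D applies, adding D; G → H applies, adding H. So (E, G)⁺ = {D, E, G, H}.
This closure contains every attribute of U1, so U1 ∩ U2 → U1. The join is lossless.

Yes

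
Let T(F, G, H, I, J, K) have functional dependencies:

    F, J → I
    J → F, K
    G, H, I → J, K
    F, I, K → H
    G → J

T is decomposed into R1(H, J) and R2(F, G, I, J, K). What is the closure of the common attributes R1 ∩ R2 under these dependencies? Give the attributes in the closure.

R1 ∩ R2 = {J}.
J → F, K applies, adding F, K
F, J → I applies, adding I
F, I, K → H applies, adding H
Closure: {F, H, I, J, K}.

F, H, I, J, K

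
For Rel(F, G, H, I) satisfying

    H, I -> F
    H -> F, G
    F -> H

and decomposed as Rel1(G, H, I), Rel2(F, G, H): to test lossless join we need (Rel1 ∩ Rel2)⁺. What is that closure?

Rel1 ∩ Rel2 = {G, H}.
H → F, G applies, adding F
Closure: {F, G, H}.

F, G, H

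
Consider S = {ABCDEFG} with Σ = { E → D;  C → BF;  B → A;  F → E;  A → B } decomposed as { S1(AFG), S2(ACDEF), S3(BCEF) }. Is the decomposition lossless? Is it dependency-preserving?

lossy and not dependency-preserving

Lossless test (chase): Rows 2 and 3 agree on E; apply E→D and equate their D entries. Rows 2 and 3 agree on C; apply C→BF and equate their BF entries. Rows 2 and 3 agree on B; apply B→A and equate their A entries. Rows 1 and 2 agree on F; apply F→E and equate their E entries. Rows 1 and 2 agree on A; apply A→B and equate their B entries. Rows 1 and 2 agree on E; apply E→D and equate their D entries. No row becomes fully distinguished — the join is lossy.
Dependency preservation: the restricted closure of {B} across the fragments never reaches {A}, so B → A cannot be enforced without a join — not preserved.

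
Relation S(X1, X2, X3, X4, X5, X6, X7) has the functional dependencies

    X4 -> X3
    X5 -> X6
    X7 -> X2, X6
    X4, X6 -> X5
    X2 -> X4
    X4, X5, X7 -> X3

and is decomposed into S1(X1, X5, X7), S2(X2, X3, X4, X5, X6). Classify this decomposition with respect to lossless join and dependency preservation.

Lossless test: (X5)⁺ = {X5, X6}, which is a superkey of neither fragment — lossy.
Dependency preservation: the restricted closure of {X7} across the fragments never reaches {X2, X6}, so X7 → X2, X6 cannot be enforced without a join — not preserved.

lossy and not dependency-preserving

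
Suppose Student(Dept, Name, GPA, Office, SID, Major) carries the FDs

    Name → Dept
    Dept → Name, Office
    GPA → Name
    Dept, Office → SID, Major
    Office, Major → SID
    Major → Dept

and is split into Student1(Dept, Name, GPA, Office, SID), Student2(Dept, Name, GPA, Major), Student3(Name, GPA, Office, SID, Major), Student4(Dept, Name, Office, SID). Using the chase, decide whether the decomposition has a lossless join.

Chase test. Columns are Dept, Name, GPA, Office, SID, Major; row i has aⱼ where attribute j ∈ Studenti, else bᵢⱼ.
Initial tableau (one row per fragment):
  row 1: a1 a2 a3 a4 a5 b16
  row 2: a1 a2 a3 b24 b25 a6
  row 3: b31 a2 a3 a4 a5 a6
  row 4: a1 a2 b43 a4 a5 b46
Rows 1 and 3 agree on Name; apply Name→Dept and equate their Dept entries.
Rows 1 and 2 agree on Dept; apply Dept→Name, Office and equate their Name, Office entries.
Rows 1 and 2 agree on Dept, Office; apply Dept, Office→SID, Major and equate their SID, Major entries.
Rows 1 and 4 agree on Dept, Office; apply Dept, Office→SID, Major and equate their SID, Major entries.
Row 1 is now all distinguished symbols — the join is lossless.

Yes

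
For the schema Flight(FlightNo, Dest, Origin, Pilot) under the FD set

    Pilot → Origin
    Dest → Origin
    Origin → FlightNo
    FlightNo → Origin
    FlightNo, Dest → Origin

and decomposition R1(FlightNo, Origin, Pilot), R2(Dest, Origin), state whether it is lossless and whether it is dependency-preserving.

Lossless test: (Origin)⁺ = {FlightNo, Origin}, which is a superkey of neither fragment — lossy.
Dependency preservation: FlightNo, Dest → Origin is not contained in any single fragment, but the restricted closure of its left-hand side across the fragments still reaches the right-hand side; the remaining FDs each lie inside some fragment. All dependencies are preserved.

lossy but dependency-preserving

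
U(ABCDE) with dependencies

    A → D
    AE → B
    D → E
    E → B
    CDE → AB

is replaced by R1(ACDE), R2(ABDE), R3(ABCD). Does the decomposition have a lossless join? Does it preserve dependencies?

lossless and dependency-preserving

Lossless test (chase): Rows 1 and 2 agree on AE; apply AE→B and equate their B entries. Rows 1 and 3 agree on D; apply D→E and equate their E entries. Row 1 is now all distinguished symbols — the join is lossless.
Dependency preservation: CDE → AB is not contained in any single fragment, but the restricted closure of its left-hand side across the fragments still reaches the right-hand side; the remaining FDs each lie inside some fragment. All dependencies are preserved.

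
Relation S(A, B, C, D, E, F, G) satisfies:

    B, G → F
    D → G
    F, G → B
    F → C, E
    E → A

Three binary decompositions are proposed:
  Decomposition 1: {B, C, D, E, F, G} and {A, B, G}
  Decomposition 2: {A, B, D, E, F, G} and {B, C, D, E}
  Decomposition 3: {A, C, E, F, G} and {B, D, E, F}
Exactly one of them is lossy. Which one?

Decomposition 1: common = {B, G}, closure = {A, B, C, E, F, G} → lossless.
Decomposition 2: common = {B, D, E}, closure = {A, B, C, D, E, F, G} → lossless.
Decomposition 3: common = {E, F}, closure = {A, C, E, F} → lossy.

Decomposition 3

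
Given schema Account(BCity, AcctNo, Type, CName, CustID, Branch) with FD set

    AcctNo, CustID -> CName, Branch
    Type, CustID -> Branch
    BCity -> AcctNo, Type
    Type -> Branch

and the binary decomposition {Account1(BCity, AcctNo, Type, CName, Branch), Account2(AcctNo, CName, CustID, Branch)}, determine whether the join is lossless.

Common attributes: Account1 ∩ Account2 = {AcctNo, CName, Branch}.
No dependency enlarges {AcctNo, CName, Branch}, so (AcctNo, CName, Branch)⁺ = {AcctNo, CName, Branch}.
The closure contains neither all of Account1 = {BCity, AcctNo, Type, CName, Branch} nor all of Account2 = {AcctNo, CName, CustID, Branch}, so the common attributes are not a superkey of either fragment. The join is lossy.

No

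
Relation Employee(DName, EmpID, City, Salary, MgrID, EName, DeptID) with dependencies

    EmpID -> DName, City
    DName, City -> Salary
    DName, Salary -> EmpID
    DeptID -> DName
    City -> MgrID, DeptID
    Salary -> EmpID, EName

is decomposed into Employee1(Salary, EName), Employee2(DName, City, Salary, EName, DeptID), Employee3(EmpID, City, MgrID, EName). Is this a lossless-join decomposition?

Yes

Chase test. Columns are DName, EmpID, City, Salary, MgrID, EName, DeptID; row i has aⱼ where attribute j ∈ Employeei, else bᵢⱼ.
Initial tableau (one row per fragment):
  row 1: b11 b12 b13 a4 b15 a6 b17
  row 2: a1 b22 a3 a4 b25 a6 a7
  row 3: b31 a2 a3 b34 a5 a6 b37
Rows 2 and 3 agree on City; apply City→MgrID, DeptID and equate their MgrID, DeptID entries.
Rows 1 and 2 agree on Salary; apply Salary→EmpID, EName and equate their EmpID, EName entries.
Rows 1 and 2 agree on EmpID; apply EmpID→DName, City and equate their DName, City entries.
Rows 2 and 3 agree on DeptID; apply DeptID→DName and equate their DName entries.
Rows 1 and 2 agree on City; apply City→MgrID, DeptID and equate their MgrID, DeptID entries.
Rows 1 and 3 agree on DName, City; apply DName, City→Salary and equate their Salary entries.
Rows 1 and 3 agree on DName, Salary; apply DName, Salary→EmpID and equate their EmpID entries.
Row 1 is now all distinguished symbols — the join is lossless.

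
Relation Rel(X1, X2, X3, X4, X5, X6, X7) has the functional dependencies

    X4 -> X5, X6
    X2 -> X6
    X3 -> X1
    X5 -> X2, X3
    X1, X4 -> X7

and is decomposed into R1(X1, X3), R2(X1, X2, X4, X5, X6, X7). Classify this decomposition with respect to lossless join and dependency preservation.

lossy and not dependency-preserving

Lossless test: (X1)⁺ = {X1}, which is a superkey of neither fragment — lossy.
Dependency preservation: the restricted closure of {X5} across the fragments never reaches {X2, X3}, so X5 → X2, X3 cannot be enforced without a join — not preserved.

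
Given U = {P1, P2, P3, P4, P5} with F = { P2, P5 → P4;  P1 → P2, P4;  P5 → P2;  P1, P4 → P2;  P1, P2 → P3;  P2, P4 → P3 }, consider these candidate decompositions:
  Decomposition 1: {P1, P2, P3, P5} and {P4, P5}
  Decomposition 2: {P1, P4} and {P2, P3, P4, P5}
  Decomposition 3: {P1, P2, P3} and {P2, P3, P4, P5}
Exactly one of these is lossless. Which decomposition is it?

Decomposition 1: common = {P5}, closure = {P2, P3, P4, P5} → lossless.
Decomposition 2: common = {P4}, closure = {P4} → lossy.
Decomposition 3: common = {P2, P3}, closure = {P2, P3} → lossy.

Decomposition 1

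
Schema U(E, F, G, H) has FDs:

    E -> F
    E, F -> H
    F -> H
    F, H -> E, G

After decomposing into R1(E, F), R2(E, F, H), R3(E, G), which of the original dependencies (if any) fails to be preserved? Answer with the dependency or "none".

none

E → F lies within R1.
E, F → H lies within R2.
F → H lies within R2.
F, H → E, G: restricted closure across fragments reaches E, G.
Every dependency is enforceable on the fragments, so the decomposition is dependency-preserving.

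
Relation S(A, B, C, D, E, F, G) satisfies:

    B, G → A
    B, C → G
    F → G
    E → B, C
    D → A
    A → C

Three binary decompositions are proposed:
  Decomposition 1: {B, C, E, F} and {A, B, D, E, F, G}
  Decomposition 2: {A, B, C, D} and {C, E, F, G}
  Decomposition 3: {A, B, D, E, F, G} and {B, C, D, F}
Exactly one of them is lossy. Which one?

Decomposition 2

Decomposition 1: common = {B, E, F}, closure = {A, B, C, E, F, G} → lossless.
Decomposition 2: common = {C}, closure = {C} → lossy.
Decomposition 3: common = {B, D, F}, closure = {A, B, C, D, F, G} → lossless.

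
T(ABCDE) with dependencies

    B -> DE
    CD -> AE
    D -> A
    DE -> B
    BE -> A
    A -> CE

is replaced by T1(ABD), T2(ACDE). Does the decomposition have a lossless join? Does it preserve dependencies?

lossless and dependency-preserving

Lossless test: (AD)⁺ = {ABCDE}, which contains all of one fragment — lossless.
Dependency preservation: B → DE; DE → B; BE → A are not contained in any single fragment, but the restricted closure of each left-hand side across the fragments still reaches the right-hand side; the remaining FDs each lie inside some fragment. All dependencies are preserved.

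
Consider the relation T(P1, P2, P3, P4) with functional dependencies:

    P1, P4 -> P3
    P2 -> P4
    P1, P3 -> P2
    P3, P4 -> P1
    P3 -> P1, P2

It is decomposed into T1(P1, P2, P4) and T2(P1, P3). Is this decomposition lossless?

Common attributes: T1 ∩ T2 = {P1}.
No dependency enlarges {P1}, so (P1)⁺ = {P1}.
The closure contains neither all of T1 = {P1, P2, P4} nor all of T2 = {P1, P3}, so the common attributes are not a superkey of either fragment. The join is lossy.

No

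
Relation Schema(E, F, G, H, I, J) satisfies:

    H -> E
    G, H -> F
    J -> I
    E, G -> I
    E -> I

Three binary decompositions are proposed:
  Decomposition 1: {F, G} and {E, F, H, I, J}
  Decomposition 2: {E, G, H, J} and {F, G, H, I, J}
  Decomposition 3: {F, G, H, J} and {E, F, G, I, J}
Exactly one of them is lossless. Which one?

Decomposition 2

Decomposition 1: common = {F}, closure = {F} → lossy.
Decomposition 2: common = {G, H, J}, closure = {E, F, G, H, I, J} → lossless.
Decomposition 3: common = {F, G, J}, closure = {F, G, I, J} → lossy.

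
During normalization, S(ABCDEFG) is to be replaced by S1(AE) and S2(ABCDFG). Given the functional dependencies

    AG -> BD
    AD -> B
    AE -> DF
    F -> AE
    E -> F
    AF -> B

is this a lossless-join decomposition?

No

Common attributes: S1 ∩ S2 = {A}.
No dependency enlarges {A}, so (A)⁺ = {A}.
The closure contains neither all of S1 = {AE} nor all of S2 = {ABCDFG}, so the common attributes are not a superkey of either fragment. The join is lossy.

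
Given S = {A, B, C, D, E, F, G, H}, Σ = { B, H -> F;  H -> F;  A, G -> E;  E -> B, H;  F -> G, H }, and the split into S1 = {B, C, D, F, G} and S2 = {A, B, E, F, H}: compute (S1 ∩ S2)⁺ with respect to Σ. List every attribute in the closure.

B, F, G, H

S1 ∩ S2 = {B, F}.
F → G, H applies, adding G, H
Closure: {B, F, G, H}.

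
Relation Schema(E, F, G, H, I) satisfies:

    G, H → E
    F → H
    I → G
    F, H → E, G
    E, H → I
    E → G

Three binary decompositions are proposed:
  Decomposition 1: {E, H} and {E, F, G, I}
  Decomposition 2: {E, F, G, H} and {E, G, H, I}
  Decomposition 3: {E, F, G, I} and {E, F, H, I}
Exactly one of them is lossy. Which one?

Decomposition 1: common = {E}, closure = {E, G} → lossy.
Decomposition 2: common = {E, G, H}, closure = {E, G, H, I} → lossless.
Decomposition 3: common = {E, F, I}, closure = {E, F, G, H, I} → lossless.

Decomposition 1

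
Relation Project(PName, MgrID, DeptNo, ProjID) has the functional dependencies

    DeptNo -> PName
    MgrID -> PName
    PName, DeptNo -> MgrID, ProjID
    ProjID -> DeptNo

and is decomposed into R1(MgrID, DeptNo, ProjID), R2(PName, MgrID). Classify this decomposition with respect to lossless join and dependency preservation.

lossless and dependency-preserving

Lossless test: (MgrID)⁺ = {PName, MgrID}, which contains all of one fragment — lossless.
Dependency preservation: DeptNo → PName; PName, DeptNo → MgrID, ProjID are not contained in any single fragment, but the restricted closure of each left-hand side across the fragments still reaches the right-hand side; the remaining FDs each lie inside some fragment. All dependencies are preserved.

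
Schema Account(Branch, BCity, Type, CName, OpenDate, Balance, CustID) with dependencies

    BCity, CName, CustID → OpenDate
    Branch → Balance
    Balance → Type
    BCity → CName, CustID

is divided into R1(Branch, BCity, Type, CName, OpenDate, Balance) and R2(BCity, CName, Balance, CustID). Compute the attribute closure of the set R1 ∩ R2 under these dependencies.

R1 ∩ R2 = {BCity, CName, Balance}.
Balance → Type applies, adding Type
BCity → CName, CustID applies, adding CustID
BCity, CName, CustID → OpenDate applies, adding OpenDate
Closure: {BCity, Type, CName, OpenDate, Balance, CustID}.

BCity, Type, CName, OpenDate, Balance, CustID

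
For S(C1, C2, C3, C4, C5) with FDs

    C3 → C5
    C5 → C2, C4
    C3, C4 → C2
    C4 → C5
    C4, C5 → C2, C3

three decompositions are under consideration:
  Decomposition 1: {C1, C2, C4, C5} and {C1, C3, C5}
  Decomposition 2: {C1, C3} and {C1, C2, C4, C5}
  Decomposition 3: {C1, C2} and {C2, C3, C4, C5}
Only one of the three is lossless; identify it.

Decomposition 1: common = {C1, C5}, closure = {C1, C2, C3, C4, C5} → lossless.
Decomposition 2: common = {C1}, closure = {C1} → lossy.
Decomposition 3: common = {C2}, closure = {C2} → lossy.

Decomposition 1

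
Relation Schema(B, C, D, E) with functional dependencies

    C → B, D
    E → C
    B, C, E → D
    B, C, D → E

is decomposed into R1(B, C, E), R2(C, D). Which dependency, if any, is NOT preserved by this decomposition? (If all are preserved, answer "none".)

none

C → B, D: restricted closure across fragments reaches B, D.
E → C lies within R1.
B, C, E → D: restricted closure across fragments reaches D.
B, C, D → E: restricted closure across fragments reaches E.
Every dependency is enforceable on the fragments, so the decomposition is dependency-preserving.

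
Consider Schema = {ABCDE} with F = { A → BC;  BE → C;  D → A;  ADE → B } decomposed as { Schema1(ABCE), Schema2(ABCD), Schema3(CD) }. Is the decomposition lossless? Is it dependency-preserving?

lossy but dependency-preserving

Lossless test (chase): Rows 2 and 3 agree on D; apply D→A and equate their A entries. Rows 1 and 3 agree on A; apply A→BC and equate their BC entries. No row becomes fully distinguished — the join is lossy.
Dependency preservation: ADE → B is not contained in any single fragment, but the restricted closure of its left-hand side across the fragments still reaches the right-hand side; the remaining FDs each lie inside some fragment. All dependencies are preserved.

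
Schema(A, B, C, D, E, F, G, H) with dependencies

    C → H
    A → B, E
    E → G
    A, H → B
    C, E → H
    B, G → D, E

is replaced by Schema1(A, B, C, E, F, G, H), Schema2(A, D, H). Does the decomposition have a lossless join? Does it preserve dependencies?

lossless but not dependency-preserving

Lossless test: (A, H)⁺ = {A, B, D, E, G, H}, which contains all of one fragment — lossless.
Dependency preservation: the restricted closure of {B, G} across the fragments never reaches {D, E}, so B, G → D, E cannot be enforced without a join — not preserved.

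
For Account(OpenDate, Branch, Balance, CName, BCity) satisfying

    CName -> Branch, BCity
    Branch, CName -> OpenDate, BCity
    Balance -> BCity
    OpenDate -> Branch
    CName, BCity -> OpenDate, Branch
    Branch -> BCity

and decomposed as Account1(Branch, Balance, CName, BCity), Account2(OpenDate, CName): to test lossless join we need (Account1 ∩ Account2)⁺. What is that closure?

Account1 ∩ Account2 = {CName}.
CName → Branch, BCity applies, adding Branch, BCity
Branch, CName → OpenDate, BCity applies, adding OpenDate
Closure: {OpenDate, Branch, CName, BCity}.

OpenDate, Branch, CName, BCity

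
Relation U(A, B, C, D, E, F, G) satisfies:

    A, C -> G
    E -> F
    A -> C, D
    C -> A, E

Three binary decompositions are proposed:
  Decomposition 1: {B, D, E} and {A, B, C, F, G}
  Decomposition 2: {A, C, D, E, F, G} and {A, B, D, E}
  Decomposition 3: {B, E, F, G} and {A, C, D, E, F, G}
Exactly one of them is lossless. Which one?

Decomposition 2

Decomposition 1: common = {B}, closure = {B} → lossy.
Decomposition 2: common = {A, D, E}, closure = {A, C, D, E, F, G} → lossless.
Decomposition 3: common = {E, F, G}, closure = {E, F, G} → lossy.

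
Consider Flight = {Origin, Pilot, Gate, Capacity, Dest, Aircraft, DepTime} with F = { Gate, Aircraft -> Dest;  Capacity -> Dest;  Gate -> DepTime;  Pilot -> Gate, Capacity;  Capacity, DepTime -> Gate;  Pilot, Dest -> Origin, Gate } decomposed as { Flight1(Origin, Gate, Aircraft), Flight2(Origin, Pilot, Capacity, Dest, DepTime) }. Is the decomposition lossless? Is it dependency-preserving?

Lossless test: (Origin)⁺ = {Origin}, which is a superkey of neither fragment — lossy.
Dependency preservation: the restricted closure of {Gate, Aircraft} across the fragments never reaches {Dest}, so Gate, Aircraft → Dest cannot be enforced without a join — not preserved.

lossy and not dependency-preserving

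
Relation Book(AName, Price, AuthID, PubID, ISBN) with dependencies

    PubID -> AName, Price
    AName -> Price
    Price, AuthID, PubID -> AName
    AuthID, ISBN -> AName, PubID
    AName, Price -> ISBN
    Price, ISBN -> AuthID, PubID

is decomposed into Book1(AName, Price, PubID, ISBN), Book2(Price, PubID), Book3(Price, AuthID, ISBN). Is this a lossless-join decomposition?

Chase test. Columns are AName, Price, AuthID, PubID, ISBN; row i has aⱼ where attribute j ∈ Booki, else bᵢⱼ.
Initial tableau (one row per fragment):
  row 1: a1 a2 b13 a4 a5
  row 2: b21 a2 b23 a4 b25
  row 3: b31 a2 a3 b34 a5
Rows 1 and 2 agree on PubID; apply PubID→AName, Price and equate their AName, Price entries.
Rows 1 and 2 agree on AName, Price; apply AName, Price→ISBN and equate their ISBN entries.
Rows 1 and 2 agree on Price, ISBN; apply Price, ISBN→AuthID, PubID and equate their AuthID, PubID entries.
Rows 1 and 3 agree on Price, ISBN; apply Price, ISBN→AuthID, PubID and equate their AuthID, PubID entries.
Rows 1 and 3 agree on PubID; apply PubID→AName, Price and equate their AName, Price entries.
Row 1 is now all distinguished symbols — the join is lossless.

Yes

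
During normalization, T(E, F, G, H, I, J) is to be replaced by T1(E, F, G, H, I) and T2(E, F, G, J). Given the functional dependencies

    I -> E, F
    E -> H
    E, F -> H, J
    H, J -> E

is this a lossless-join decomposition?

Common attributes: T1 ∩ T2 = {E, F, G}.
Closure of {E, F, G}: E → H applies, adding H; E, F → H, J applies, adding J. So (E, F, G)⁺ = {E, F, G, H, J}.
This closure contains every attribute of T2, so T1 ∩ T2 → T2. The join is lossless.

Yes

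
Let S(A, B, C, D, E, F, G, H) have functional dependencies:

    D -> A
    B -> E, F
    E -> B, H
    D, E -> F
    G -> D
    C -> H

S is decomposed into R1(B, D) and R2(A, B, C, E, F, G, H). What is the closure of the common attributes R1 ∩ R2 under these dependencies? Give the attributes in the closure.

B, E, F, H

R1 ∩ R2 = {B}.
B → E, F applies, adding E, F
E → B, H applies, adding H
Closure: {B, E, F, H}.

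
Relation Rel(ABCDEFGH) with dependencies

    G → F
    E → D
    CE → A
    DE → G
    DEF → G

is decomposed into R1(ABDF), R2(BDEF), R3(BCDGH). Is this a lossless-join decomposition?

No

Chase test. Columns are ABCDEFGH; row i has aⱼ where attribute j ∈ Ri, else bᵢⱼ.
Initial tableau (one row per fragment):
  row 1: a1 a2 b13 a4 b15 a6 b17 b18
  row 2: b21 a2 b23 a4 a5 a6 b27 b28
  row 3: b31 a2 a3 a4 b35 b36 a7 a8
No row becomes fully distinguished — the join is lossy.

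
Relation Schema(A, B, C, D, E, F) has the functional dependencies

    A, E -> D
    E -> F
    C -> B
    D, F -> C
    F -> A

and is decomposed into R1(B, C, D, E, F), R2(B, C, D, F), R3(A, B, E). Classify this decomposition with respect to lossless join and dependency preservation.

Lossless test (chase): Rows 1 and 3 agree on E; apply E→F and equate their F entries. Rows 1 and 2 agree on F; apply F→A and equate their A entries. Rows 1 and 3 agree on F; apply F→A and equate their A entries. Rows 1 and 3 agree on A, E; apply A, E→D and equate their D entries. Rows 1 and 3 agree on D, F; apply D, F→C and equate their C entries. Row 1 is now all distinguished symbols — the join is lossless.
Dependency preservation: the restricted closure of {F} across the fragments never reaches {A}, so F → A cannot be enforced without a join — not preserved.

lossless but not dependency-preserving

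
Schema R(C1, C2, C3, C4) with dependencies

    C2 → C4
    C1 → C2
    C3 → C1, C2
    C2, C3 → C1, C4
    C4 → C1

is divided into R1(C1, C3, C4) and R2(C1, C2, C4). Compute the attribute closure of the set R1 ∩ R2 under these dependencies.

R1 ∩ R2 = {C1, C4}.
C1 → C2 applies, adding C2
Closure: {C1, C2, C4}.

C1, C2, C4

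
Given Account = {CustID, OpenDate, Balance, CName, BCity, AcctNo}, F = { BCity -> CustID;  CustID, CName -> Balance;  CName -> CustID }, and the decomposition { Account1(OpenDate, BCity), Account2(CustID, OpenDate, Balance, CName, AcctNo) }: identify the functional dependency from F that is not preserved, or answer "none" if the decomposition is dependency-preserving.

Check BCity → CustID: no single fragment contains all of {CustID, BCity}, and the restricted closure of {BCity} across the fragments never reaches {CustID}.
CustID, CName → Balance is preserved.
CName → CustID is preserved.

BCity -> CustID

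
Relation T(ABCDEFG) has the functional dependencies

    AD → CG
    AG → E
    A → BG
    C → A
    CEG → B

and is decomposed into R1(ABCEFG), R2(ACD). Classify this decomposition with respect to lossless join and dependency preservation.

lossy but dependency-preserving

Lossless test: (AC)⁺ = {ABCEG}, which is a superkey of neither fragment — lossy.
Dependency preservation: AD → CG is not contained in any single fragment, but the restricted closure of its left-hand side across the fragments still reaches the right-hand side; the remaining FDs each lie inside some fragment. All dependencies are preserved.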